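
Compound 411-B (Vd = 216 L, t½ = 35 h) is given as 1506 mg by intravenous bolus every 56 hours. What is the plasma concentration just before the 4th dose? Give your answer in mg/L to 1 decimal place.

f = (1/2)^(τ/t½) = (1/2)^(56/35) ≈ 0.3299.
C₀ = D/Vd = 1506/216 ≈ 6.972 mg/L.
Before the 4th dose, 3 doses have been given. Superposition: Cmin = C₀·(f + f² + … + f^3).
≈ 6.972 × (0.3299 + 0.1088 + 0.0359) ≈ 6.972 × 0.4746 ≈ 3.309 mg/L.

3.3 mg/L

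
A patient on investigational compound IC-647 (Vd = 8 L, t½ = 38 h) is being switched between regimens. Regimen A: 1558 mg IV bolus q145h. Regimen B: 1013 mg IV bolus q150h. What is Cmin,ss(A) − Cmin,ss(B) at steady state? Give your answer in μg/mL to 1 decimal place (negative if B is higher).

Regimen A: f = (1/2)^(145/38) ≈ 0.0710; Cmin,ss = (1558/8)·f/(1−f) ≈ 14.884 μg/mL.
Regimen B: f = (1/2)^(150/38) ≈ 0.0648; Cmin,ss = (1013/8)·f/(1−f) ≈ 8.774 μg/mL.
Difference ≈ 14.884 − 8.774 ≈ 6.110 μg/mL.

6.1 μg/mL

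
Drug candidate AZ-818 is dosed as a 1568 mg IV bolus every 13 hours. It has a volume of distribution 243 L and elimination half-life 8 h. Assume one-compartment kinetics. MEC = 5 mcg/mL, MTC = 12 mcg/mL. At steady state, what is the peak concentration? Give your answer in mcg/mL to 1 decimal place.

9.5 mcg/mL

Over one 13-h interval, 13/8 ≈ 1.625 half-lives elapse, leaving f ≈ 0.3242 of each dose.
At steady state, accumulation factor R = 1/(1 − e^(−kτ)) ≈ 1.4797.
Each bolus raises the concentration by D/Vd = 1568/243 ≈ 6.453 mcg/mL.
Steady-state peak Cmax,ss = C₀·R ≈ 6.453 × 1.4797 ≈ 9.549 mcg/mL.
Peak 9.5 mcg/mL vs MTC 12 mcg/mL: below toxic threshold.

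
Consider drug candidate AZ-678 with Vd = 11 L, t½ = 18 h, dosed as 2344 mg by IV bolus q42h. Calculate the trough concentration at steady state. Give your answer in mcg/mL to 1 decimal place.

52.7 mcg/mL

k = ln2/t½ = ln2/18 ≈ 0.038508 h⁻¹; fraction remaining f = e^(−kτ) = e^(−0.038508×42) ≈ 0.1984.
Single-dose peak C₀ = D/Vd = 2344/11 ≈ 213.091 mcg/mL.
Steady-state trough Cmin,ss = C₀·f/(1−f) ≈ 213.091 × 0.1984/0.8016 ≈ 52.741 mcg/mL.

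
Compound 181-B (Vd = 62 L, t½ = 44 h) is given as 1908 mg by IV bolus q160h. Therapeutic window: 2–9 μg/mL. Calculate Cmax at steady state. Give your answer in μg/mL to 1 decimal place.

33.5 μg/mL

τ/t½ = 160/44 ≈ 3.6364, so fraction remaining f = (1/2)^(160/44) ≈ 0.0804.
At steady state, accumulation factor R = 1/(1 − e^(−kτ)) ≈ 1.0874.
Single-dose peak C₀ = D/Vd = 1908/62 ≈ 30.774 μg/mL.
Steady-state peak Cmax,ss = C₀·R ≈ 30.774 × 1.0874 ≈ 33.464 μg/mL.
Peak 33.5 μg/mL vs MTC 9 μg/mL: exceeds toxic threshold.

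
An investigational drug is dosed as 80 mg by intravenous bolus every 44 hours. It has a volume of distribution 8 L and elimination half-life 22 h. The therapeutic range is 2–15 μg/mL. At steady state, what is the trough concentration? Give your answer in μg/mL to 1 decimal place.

3.3 μg/mL

The dosing interval is 2 half-lives, so f = 2^(−2) = 0.25.
Accumulation ratio R = 1/(1 − f) = 1/0.75 = 4/3.
Single-dose peak C₀ = D/Vd = 80/8 = 10 μg/mL.
Steady-state peak Cmax,ss = C₀·R = 10 × 4/3 ≈ 13.333 μg/mL.
Steady-state trough Cmin,ss = Cmax,ss·f ≈ 13.333 × 0.25 ≈ 3.333 μg/mL.
Trough 3.3 μg/mL vs MEC 2 μg/mL: adequate.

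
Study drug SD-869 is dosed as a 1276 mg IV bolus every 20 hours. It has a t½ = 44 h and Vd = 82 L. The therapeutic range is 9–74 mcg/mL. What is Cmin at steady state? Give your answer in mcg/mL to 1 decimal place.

τ/t½ = 20/44 ≈ 0.45455, so fraction remaining f = (1/2)^(20/44) ≈ 0.7297.
Each bolus raises the concentration by D/Vd = 1276/82 ≈ 15.561 mcg/mL.
Steady-state trough Cmin,ss = C₀·f/(1−f) ≈ 15.561 × 0.7297/0.2703 ≈ 42.008 mcg/mL.
Trough 42.0 mcg/mL vs MEC 9 mcg/mL: adequate.

42.0 mcg/mL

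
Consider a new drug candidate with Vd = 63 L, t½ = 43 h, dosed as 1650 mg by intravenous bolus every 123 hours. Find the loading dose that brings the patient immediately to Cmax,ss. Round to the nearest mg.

1913 mg

f = (1/2)^(123/43) ≈ 0.137694; accumulation ratio R = 1/(1−f) ≈ 1.15968.
Loading dose to hit Cmax,ss on first dose: D_load = D_maint·R ≈ 1650 × 1.15968 ≈ 1913.47 mg.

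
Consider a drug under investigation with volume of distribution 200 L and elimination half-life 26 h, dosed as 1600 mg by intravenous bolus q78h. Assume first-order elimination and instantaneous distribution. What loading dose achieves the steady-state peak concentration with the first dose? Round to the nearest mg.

f = (1/2)^(78/26) ≈ 0.125000; accumulation ratio R = 1/(1−f) ≈ 1.14286.
Loading dose to hit Cmax,ss on first dose: D_load = D_maint·R ≈ 1600 × 1.14286 ≈ 1828.58 mg.

1829 mg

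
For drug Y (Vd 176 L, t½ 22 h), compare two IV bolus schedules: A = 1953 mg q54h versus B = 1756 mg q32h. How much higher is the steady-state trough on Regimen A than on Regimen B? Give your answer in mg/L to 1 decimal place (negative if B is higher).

Regimen A: f = (1/2)^(54/22) ≈ 0.1824; Cmin,ss = (1953/176)·f/(1−f) ≈ 2.476 mg/L.
Regimen B: f = (1/2)^(32/22) ≈ 0.3649; Cmin,ss = (1756/176)·f/(1−f) ≈ 5.732 mg/L.
Difference ≈ 2.476 − 5.732 ≈ -3.256 mg/L.

-3.3 mg/L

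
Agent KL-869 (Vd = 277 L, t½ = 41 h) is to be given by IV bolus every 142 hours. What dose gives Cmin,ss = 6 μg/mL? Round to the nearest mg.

τ/t½ = 142/41 ≈ 3.4634, so f = (1/2)^(142/41) ≈ 0.090658.
Cmin,ss = (D/Vd)·f/(1−f), so D = Cmin,ss·Vd·(1−f)/f.
D = 6 × 277 × (1−f)/f ≈ 6 × 277 × 10.03047 ≈ 16670.64 mg.

16671 mg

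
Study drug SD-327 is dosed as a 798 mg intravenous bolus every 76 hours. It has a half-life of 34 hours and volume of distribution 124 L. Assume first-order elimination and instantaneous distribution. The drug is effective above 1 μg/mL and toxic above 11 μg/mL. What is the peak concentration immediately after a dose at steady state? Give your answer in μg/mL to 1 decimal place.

τ/t½ = 76/34 ≈ 2.2353, so fraction remaining f = (1/2)^(76/34) ≈ 0.2124.
At steady state, accumulation factor R = 1/(1 − e^(−kτ)) ≈ 1.2697.
Each bolus raises the concentration by D/Vd = 798/124 ≈ 6.435 μg/mL.
Steady-state peak Cmax,ss = C₀·R ≈ 6.435 × 1.2697 ≈ 8.171 μg/mL.
Peak 8.2 μg/mL vs MTC 11 μg/mL: below toxic threshold.

8.2 μg/mL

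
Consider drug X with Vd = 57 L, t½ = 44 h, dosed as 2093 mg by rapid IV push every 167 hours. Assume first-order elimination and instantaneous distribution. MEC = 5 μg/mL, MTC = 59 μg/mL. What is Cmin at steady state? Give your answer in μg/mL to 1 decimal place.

k = ln2/t½ = ln2/44 ≈ 0.015753 h⁻¹; fraction remaining f = e^(−kτ) = e^(−0.015753×167) ≈ 0.0720.
At steady state, accumulation factor R = 1/(1 − e^(−kτ)) ≈ 1.0776.
Single-dose peak C₀ = D/Vd = 2093/57 ≈ 36.719 μg/mL.
Steady-state peak Cmax,ss = C₀·R ≈ 36.719 × 1.0776 ≈ 39.568 μg/mL.
Steady-state trough Cmin,ss = Cmax,ss·f ≈ 39.568 × 0.0720 ≈ 2.849 μg/mL.
Trough 2.8 μg/mL vs MEC 5 μg/mL: subtherapeutic.

2.8 μg/mL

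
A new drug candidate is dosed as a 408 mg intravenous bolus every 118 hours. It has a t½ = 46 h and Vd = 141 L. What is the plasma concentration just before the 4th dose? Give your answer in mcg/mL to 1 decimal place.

f = (1/2)^(τ/t½) = (1/2)^(118/46) ≈ 0.1690.
C₀ = D/Vd = 408/141 ≈ 2.894 mcg/mL.
Before the 4th dose, 3 doses have been given. Superposition: Cmin = C₀·(f + f² + … + f^3).
≈ 2.894 × (0.1690 + 0.0286 + 0.0048) ≈ 2.894 × 0.2024 ≈ 0.586 mcg/mL.

0.6 mcg/mL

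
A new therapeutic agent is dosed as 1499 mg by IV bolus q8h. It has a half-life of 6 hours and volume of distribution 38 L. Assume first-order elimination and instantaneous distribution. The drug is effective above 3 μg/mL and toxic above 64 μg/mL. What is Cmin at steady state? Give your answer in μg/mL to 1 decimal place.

τ/t½ = 8/6 ≈ 1.3333, so fraction remaining f = (1/2)^(8/6) ≈ 0.3969.
At steady state, accumulation factor R = 1/(1 − e^(−kτ)) ≈ 1.6581.
Each bolus raises the concentration by D/Vd = 1499/38 ≈ 39.447 μg/mL.
Cmax,ss = C₀/(1 − f) ≈ 39.447/0.6031 ≈ 65.407 μg/mL.
One interval later, Cmin,ss = Cmax,ss·e^(−kτ) ≈ 65.407 × 0.3969 ≈ 25.960 μg/mL.
Trough 26.0 μg/mL vs MEC 3 μg/mL: adequate.

26.0 μg/mL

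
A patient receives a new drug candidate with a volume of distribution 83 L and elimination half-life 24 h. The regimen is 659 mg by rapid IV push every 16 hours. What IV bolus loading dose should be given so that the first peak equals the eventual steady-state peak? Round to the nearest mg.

f = (1/2)^(16/24) ≈ 0.629961; accumulation ratio R = 1/(1−f) ≈ 2.70242.
Loading dose to hit Cmax,ss on first dose: D_load = D_maint·R ≈ 659 × 2.70242 ≈ 1780.89 mg.

1781 mg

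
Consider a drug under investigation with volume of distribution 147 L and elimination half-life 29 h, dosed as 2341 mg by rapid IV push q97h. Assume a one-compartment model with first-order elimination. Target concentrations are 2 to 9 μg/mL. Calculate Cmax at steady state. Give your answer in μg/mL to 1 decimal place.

17.7 μg/mL

Over one 97-h interval, 97/29 ≈ 3.3448 half-lives elapse, leaving f ≈ 0.0984 of each dose.
Accumulation ratio R = 1/(1 − f) ≈ 1/0.9016 ≈ 1.1091.
Single-dose peak C₀ = D/Vd = 2341/147 ≈ 15.925 μg/mL.
Steady-state peak Cmax,ss = C₀·R ≈ 15.925 × 1.1091 ≈ 17.662 μg/mL.
Peak 17.7 μg/mL vs MTC 9 μg/mL: exceeds toxic threshold.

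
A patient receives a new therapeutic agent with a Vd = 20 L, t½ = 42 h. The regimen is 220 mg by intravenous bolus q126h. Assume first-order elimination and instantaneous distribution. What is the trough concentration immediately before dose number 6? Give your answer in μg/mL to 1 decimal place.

f = (1/2)^(τ/t½) = (1/2)^(126/42) ≈ 0.1250.
C₀ = D/Vd = 220/20 ≈ 11.000 μg/mL.
Before the 6th dose, 5 doses have been given. Superposition: Cmin = C₀·(f + f² + … + f^5).
≈ 11.000 × (0.1250 + 0.0156 + 0.0020 + 0.0002 + 0.0000) ≈ 11.000 × 0.1428 ≈ 1.571 μg/mL.

1.6 μg/mL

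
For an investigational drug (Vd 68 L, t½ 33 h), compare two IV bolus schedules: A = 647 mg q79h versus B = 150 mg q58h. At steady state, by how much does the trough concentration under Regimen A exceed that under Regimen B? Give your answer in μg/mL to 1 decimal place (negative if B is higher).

1.3 μg/mL

Regimen A: f = (1/2)^(79/33) ≈ 0.1903; Cmin,ss = (647/68)·f/(1−f) ≈ 2.236 μg/mL.
Regimen B: f = (1/2)^(58/33) ≈ 0.2957; Cmin,ss = (150/68)·f/(1−f) ≈ 0.926 μg/mL.
Difference ≈ 2.236 − 0.926 ≈ 1.310 μg/mL.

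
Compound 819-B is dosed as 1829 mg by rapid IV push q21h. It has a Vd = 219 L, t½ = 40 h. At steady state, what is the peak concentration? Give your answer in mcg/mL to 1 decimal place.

27.4 mcg/mL

τ/t½ = 21/40 ≈ 0.525, so fraction remaining f = (1/2)^(21/40) ≈ 0.6950.
Accumulation ratio R = 1/(1 − f) ≈ 1/0.3050 ≈ 3.2787.
Each bolus raises the concentration by D/Vd = 1829/219 ≈ 8.352 mcg/mL.
Steady-state peak Cmax,ss = C₀·R ≈ 8.352 × 3.2787 ≈ 27.384 mcg/mL.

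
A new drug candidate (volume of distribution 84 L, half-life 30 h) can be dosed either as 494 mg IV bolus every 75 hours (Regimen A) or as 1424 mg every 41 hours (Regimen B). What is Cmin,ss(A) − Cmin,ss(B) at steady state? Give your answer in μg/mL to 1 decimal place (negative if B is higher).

Regimen A: f = (1/2)^(75/30) ≈ 0.1768; Cmin,ss = (494/84)·f/(1−f) ≈ 1.263 μg/mL.
Regimen B: f = (1/2)^(41/30) ≈ 0.3878; Cmin,ss = (1424/84)·f/(1−f) ≈ 10.739 μg/mL.
Difference ≈ 1.263 − 10.739 ≈ -9.476 μg/mL.

-9.5 μg/mL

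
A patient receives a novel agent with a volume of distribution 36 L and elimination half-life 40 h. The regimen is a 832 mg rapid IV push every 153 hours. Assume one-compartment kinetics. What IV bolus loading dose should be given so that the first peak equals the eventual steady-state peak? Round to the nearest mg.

895 mg

f = (1/2)^(153/40) ≈ 0.070560; accumulation ratio R = 1/(1−f) ≈ 1.07592.
Loading dose to hit Cmax,ss on first dose: D_load = D_maint·R ≈ 832 × 1.07592 ≈ 895.17 mg.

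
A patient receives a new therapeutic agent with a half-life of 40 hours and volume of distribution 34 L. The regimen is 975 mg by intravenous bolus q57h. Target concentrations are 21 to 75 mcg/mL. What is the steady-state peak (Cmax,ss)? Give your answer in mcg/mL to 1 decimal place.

Over one 57-h interval, 57/40 ≈ 1.425 half-lives elapse, leaving f ≈ 0.3724 of each dose.
At steady state, accumulation factor R = 1/(1 − e^(−kτ)) ≈ 1.5934.
Single-dose peak C₀ = D/Vd = 975/34 ≈ 28.676 mcg/mL.
Cmax,ss = C₀/(1 − f) ≈ 28.676/0.6276 ≈ 45.692 mcg/mL.
Peak 45.7 mcg/mL vs MTC 75 mcg/mL: below toxic threshold.

45.7 mcg/mL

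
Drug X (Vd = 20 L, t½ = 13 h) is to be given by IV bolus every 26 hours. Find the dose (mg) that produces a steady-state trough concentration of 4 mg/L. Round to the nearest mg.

τ/t½ = 26/13 ≈ 2, so f = (1/2)^(26/13) ≈ 0.250000.
Cmin,ss = (D/Vd)·f/(1−f), so D = Cmin,ss·Vd·(1−f)/f.
D = 4 × 20 × (1−f)/f ≈ 4 × 20 × 3.00000 ≈ 240.00 mg.

240 mg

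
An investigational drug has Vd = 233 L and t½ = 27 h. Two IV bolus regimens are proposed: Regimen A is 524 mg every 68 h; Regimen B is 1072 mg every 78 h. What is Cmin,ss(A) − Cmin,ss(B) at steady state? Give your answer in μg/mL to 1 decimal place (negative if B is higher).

-0.2 μg/mL

Regimen A: f = (1/2)^(68/27) ≈ 0.1745; Cmin,ss = (524/233)·f/(1−f) ≈ 0.475 μg/mL.
Regimen B: f = (1/2)^(78/27) ≈ 0.1350; Cmin,ss = (1072/233)·f/(1−f) ≈ 0.718 μg/mL.
Difference ≈ 0.475 − 0.718 ≈ -0.243 μg/mL.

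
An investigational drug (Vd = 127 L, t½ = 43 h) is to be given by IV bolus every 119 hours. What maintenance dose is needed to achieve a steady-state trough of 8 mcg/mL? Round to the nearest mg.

5902 mg

τ/t½ = 119/43 ≈ 2.7674, so f = (1/2)^(119/43) ≈ 0.146865.
Cmin,ss = (D/Vd)·f/(1−f), so D = Cmin,ss·Vd·(1−f)/f.
D = 8 × 127 × (1−f)/f ≈ 8 × 127 × 5.80897 ≈ 5901.91 mg.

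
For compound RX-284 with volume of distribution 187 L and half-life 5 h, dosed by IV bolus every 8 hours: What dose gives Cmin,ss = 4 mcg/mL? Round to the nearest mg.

τ/t½ = 8/5 ≈ 1.6, so f = (1/2)^(8/5) ≈ 0.329877.
Cmin,ss = (D/Vd)·f/(1−f), so D = Cmin,ss·Vd·(1−f)/f.
D = 4 × 187 × (1−f)/f ≈ 4 × 187 × 2.03143 ≈ 1519.51 mg.

1520 mg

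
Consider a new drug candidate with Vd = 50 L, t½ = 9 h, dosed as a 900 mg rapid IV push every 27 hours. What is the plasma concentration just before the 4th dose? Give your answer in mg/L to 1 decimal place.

2.6 mg/L

f = (1/2)^(τ/t½) = (1/2)^(27/9) ≈ 0.1250.
C₀ = D/Vd = 900/50 ≈ 18.000 mg/L.
Before the 4th dose, 3 doses have been given. Superposition: Cmin = C₀·(f + f² + … + f^3).
≈ 18.000 × (0.1250 + 0.0156 + 0.0020) ≈ 18.000 × 0.1426 ≈ 2.567 mg/L.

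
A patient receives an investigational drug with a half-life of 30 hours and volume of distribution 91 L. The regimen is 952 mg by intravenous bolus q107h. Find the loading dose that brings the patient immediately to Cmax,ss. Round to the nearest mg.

f = (1/2)^(107/30) ≈ 0.084397; accumulation ratio R = 1/(1−f) ≈ 1.09218.
Loading dose to hit Cmax,ss on first dose: D_load = D_maint·R ≈ 952 × 1.09218 ≈ 1039.76 mg.

1040 mg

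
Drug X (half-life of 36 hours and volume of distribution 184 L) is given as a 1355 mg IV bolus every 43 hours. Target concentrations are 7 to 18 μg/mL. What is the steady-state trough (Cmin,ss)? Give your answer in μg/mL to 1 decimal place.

5.7 μg/mL

τ/t½ = 43/36 ≈ 1.1944, so fraction remaining f = (1/2)^(43/36) ≈ 0.4370.
At steady state, accumulation factor R = 1/(1 − e^(−kτ)) ≈ 1.7762.
Single-dose peak C₀ = D/Vd = 1355/184 ≈ 7.364 μg/mL.
Cmax,ss = C₀/(1 − f) ≈ 7.364/0.5630 ≈ 13.080 μg/mL.
Steady-state trough Cmin,ss = Cmax,ss·f ≈ 13.080 × 0.4370 ≈ 5.716 μg/mL.
Trough 5.7 μg/mL vs MEC 7 μg/mL: subtherapeutic.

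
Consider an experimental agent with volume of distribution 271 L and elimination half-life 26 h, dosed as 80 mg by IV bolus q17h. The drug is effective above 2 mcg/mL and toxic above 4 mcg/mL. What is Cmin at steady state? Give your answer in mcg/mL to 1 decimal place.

Over one 17-h interval, 17/26 ≈ 0.65385 half-lives elapse, leaving f ≈ 0.6356 of each dose.
Each bolus raises the concentration by D/Vd = 80/271 ≈ 0.295 mcg/mL.
Steady-state trough Cmin,ss = C₀·f/(1−f) ≈ 0.295 × 0.6356/0.3644 ≈ 0.515 mcg/mL.
Trough 0.5 mcg/mL vs MEC 2 mcg/mL: subtherapeutic.

0.5 mcg/mL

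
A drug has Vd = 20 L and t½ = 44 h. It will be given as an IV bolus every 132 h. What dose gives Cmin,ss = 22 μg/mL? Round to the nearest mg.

τ/t½ = 132/44 ≈ 3, so f = (1/2)^(132/44) ≈ 0.125000.
Cmin,ss = (D/Vd)·f/(1−f), so D = Cmin,ss·Vd·(1−f)/f.
D = 22 × 20 × (1−f)/f ≈ 22 × 20 × 7.00000 ≈ 3080.00 mg.

3080 mg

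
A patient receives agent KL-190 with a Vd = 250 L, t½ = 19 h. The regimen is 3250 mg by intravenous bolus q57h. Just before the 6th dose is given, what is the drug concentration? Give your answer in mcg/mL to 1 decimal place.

1.9 mcg/mL

f = (1/2)^(τ/t½) = (1/2)^(57/19) ≈ 0.1250.
C₀ = D/Vd = 3250/250 ≈ 13.000 mcg/mL.
Before the 6th dose, 5 doses have been given. Superposition: Cmin = C₀·(f + f² + … + f^5).
≈ 13.000 × (0.1250 + 0.0156 + 0.0020 + 0.0002 + 0.0000) ≈ 13.000 × 0.1428 ≈ 1.856 mcg/mL.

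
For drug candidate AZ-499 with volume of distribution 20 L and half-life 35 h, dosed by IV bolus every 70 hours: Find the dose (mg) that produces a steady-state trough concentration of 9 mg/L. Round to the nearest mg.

τ/t½ = 70/35 ≈ 2, so f = (1/2)^(70/35) ≈ 0.250000.
Cmin,ss = (D/Vd)·f/(1−f), so D = Cmin,ss·Vd·(1−f)/f.
D = 9 × 20 × (1−f)/f ≈ 9 × 20 × 3.00000 ≈ 540.00 mg.

540 mg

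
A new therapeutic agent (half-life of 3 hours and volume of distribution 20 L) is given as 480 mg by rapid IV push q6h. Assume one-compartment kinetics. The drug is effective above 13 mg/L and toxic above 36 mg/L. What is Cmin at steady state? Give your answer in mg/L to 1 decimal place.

8.0 mg/L

τ = 6 h = 2 half-lives, so f = (1/2)^2 = 0.25.
Accumulation ratio R = 1/(1 − f) = 1/0.75 = 4/3.
Single-dose peak C₀ = D/Vd = 480/20 = 24 mg/L.
Steady-state peak Cmax,ss = C₀·R = 24 × 4/3 ≈ 32.000 mg/L.
Steady-state trough Cmin,ss = Cmax,ss·f ≈ 32.000 × 0.25 ≈ 8.000 mg/L.
Trough 8.0 mg/L vs MEC 13 mg/L: subtherapeutic.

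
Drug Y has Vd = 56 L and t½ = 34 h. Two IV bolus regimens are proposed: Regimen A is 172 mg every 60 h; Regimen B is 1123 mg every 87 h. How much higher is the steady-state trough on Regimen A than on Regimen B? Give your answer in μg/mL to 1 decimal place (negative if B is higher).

-2.8 μg/mL

Regimen A: f = (1/2)^(60/34) ≈ 0.2943; Cmin,ss = (172/56)·f/(1−f) ≈ 1.281 μg/mL.
Regimen B: f = (1/2)^(87/34) ≈ 0.1697; Cmin,ss = (1123/56)·f/(1−f) ≈ 4.099 μg/mL.
Difference ≈ 1.281 − 4.099 ≈ -2.818 μg/mL.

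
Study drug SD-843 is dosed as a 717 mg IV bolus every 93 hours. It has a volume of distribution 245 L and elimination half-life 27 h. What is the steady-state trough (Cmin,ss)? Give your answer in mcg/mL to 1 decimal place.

Over one 93-h interval, 93/27 ≈ 3.4444 half-lives elapse, leaving f ≈ 0.0919 of each dose.
Single-dose peak C₀ = D/Vd = 717/245 ≈ 2.927 mcg/mL.
Steady-state trough Cmin,ss = C₀·f/(1−f) ≈ 2.927 × 0.0919/0.9081 ≈ 0.296 mcg/mL.

0.3 mcg/mL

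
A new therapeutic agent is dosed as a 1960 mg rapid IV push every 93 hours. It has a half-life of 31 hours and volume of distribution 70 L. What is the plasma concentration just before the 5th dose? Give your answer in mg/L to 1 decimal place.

4.0 mg/L

f = (1/2)^(τ/t½) = (1/2)^(93/31) ≈ 0.1250.
C₀ = D/Vd = 1960/70 ≈ 28.000 mg/L.
Before the 5th dose, 4 doses have been given. Superposition: Cmin = C₀·(f + f² + … + f^4).
≈ 28.000 × (0.1250 + 0.0156 + 0.0020 + 0.0002) ≈ 28.000 × 0.1428 ≈ 3.998 mg/L.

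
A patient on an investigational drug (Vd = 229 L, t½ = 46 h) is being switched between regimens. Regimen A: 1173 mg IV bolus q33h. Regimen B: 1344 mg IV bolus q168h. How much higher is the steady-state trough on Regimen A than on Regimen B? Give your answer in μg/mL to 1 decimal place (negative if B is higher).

7.4 μg/mL

Regimen A: f = (1/2)^(33/46) ≈ 0.6082; Cmin,ss = (1173/229)·f/(1−f) ≈ 7.951 μg/mL.
Regimen B: f = (1/2)^(168/46) ≈ 0.0795; Cmin,ss = (1344/229)·f/(1−f) ≈ 0.507 μg/mL.
Difference ≈ 7.951 − 0.507 ≈ 7.444 μg/mL.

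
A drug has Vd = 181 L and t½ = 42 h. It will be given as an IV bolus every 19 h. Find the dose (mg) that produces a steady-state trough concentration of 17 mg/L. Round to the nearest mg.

1133 mg

τ/t½ = 19/42 ≈ 0.45238, so f = (1/2)^(19/42) ≈ 0.730836.
Cmin,ss = (D/Vd)·f/(1−f), so D = Cmin,ss·Vd·(1−f)/f.
D = 17 × 181 × (1−f)/f ≈ 17 × 181 × 0.36830 ≈ 1133.26 mg.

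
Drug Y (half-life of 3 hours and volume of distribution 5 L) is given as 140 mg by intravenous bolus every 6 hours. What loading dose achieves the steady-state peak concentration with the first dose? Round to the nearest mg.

f = (1/2)^(6/3) ≈ 0.250000; accumulation ratio R = 1/(1−f) ≈ 1.33333.
Loading dose to hit Cmax,ss on first dose: D_load = D_maint·R ≈ 140 × 1.33333 ≈ 186.67 mg.

187 mg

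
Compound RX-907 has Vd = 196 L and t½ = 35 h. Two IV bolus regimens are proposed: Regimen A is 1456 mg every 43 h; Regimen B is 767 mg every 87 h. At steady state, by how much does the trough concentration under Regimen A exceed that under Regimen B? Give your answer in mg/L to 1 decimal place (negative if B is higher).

4.7 mg/L

Regimen A: f = (1/2)^(43/35) ≈ 0.4267; Cmin,ss = (1456/196)·f/(1−f) ≈ 5.529 mg/L.
Regimen B: f = (1/2)^(87/35) ≈ 0.1785; Cmin,ss = (767/196)·f/(1−f) ≈ 0.850 mg/L.
Difference ≈ 5.529 − 0.850 ≈ 4.679 mg/L.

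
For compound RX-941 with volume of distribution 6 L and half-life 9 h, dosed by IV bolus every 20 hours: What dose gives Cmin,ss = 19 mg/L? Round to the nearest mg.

τ/t½ = 20/9 ≈ 2.2222, so f = (1/2)^(20/9) ≈ 0.214311.
Cmin,ss = (D/Vd)·f/(1−f), so D = Cmin,ss·Vd·(1−f)/f.
D = 19 × 6 × (1−f)/f ≈ 19 × 6 × 3.66612 ≈ 417.94 mg.

418 mg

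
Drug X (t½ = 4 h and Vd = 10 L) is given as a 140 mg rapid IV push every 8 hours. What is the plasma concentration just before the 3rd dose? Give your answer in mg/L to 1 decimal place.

f = (1/2)^(τ/t½) = (1/2)^(8/4) ≈ 0.2500.
C₀ = D/Vd = 140/10 ≈ 14.000 mg/L.
Before the 3rd dose, 2 doses have been given. Superposition: Cmin = C₀·(f + f²).
≈ 14.000 × (0.2500 + 0.0625) ≈ 14.000 × 0.3125 ≈ 4.375 mg/L.

4.4 mg/L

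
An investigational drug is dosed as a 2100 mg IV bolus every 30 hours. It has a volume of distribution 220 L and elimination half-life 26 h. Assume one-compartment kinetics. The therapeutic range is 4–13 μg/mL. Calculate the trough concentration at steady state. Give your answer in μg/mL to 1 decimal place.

τ/t½ = 30/26 ≈ 1.1538, so fraction remaining f = (1/2)^(30/26) ≈ 0.4494.
Single-dose peak C₀ = D/Vd = 2100/220 ≈ 9.545 μg/mL.
Steady-state trough Cmin,ss = C₀·f/(1−f) ≈ 9.545 × 0.4494/0.5506 ≈ 7.791 μg/mL.
Trough 7.8 μg/mL vs MEC 4 μg/mL: adequate.

7.8 μg/mL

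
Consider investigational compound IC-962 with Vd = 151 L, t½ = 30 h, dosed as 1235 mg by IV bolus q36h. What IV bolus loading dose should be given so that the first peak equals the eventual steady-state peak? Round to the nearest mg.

f = (1/2)^(36/30) ≈ 0.435275; accumulation ratio R = 1/(1−f) ≈ 1.77077.
Loading dose to hit Cmax,ss on first dose: D_load = D_maint·R ≈ 1235 × 1.77077 ≈ 2186.90 mg.

2187 mg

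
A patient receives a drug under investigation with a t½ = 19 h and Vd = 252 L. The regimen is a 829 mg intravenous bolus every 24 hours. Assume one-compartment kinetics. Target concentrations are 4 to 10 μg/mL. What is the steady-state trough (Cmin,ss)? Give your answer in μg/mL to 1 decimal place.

k = ln2/t½ = ln2/19 ≈ 0.036481 h⁻¹; fraction remaining f = e^(−kτ) = e^(−0.036481×24) ≈ 0.4166.
Single-dose peak C₀ = D/Vd = 829/252 ≈ 3.290 μg/mL.
Steady-state trough Cmin,ss = C₀·f/(1−f) ≈ 3.290 × 0.4166/0.5834 ≈ 2.349 μg/mL.
Trough 2.3 μg/mL vs MEC 4 μg/mL: subtherapeutic.

2.3 μg/mL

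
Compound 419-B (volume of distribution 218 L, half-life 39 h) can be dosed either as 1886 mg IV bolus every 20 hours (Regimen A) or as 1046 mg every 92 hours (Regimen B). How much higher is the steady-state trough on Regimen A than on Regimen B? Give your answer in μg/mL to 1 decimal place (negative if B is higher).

Regimen A: f = (1/2)^(20/39) ≈ 0.7009; Cmin,ss = (1886/218)·f/(1−f) ≈ 20.273 μg/mL.
Regimen B: f = (1/2)^(92/39) ≈ 0.1949; Cmin,ss = (1046/218)·f/(1−f) ≈ 1.162 μg/mL.
Difference ≈ 20.273 − 1.162 ≈ 19.111 μg/mL.

19.1 μg/mL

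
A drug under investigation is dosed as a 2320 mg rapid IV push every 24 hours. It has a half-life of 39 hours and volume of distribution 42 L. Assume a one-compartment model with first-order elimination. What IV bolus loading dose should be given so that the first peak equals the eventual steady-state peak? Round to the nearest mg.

f = (1/2)^(24/39) ≈ 0.652756; accumulation ratio R = 1/(1−f) ≈ 2.87982.
Loading dose to hit Cmax,ss on first dose: D_load = D_maint·R ≈ 2320 × 2.87982 ≈ 6681.18 mg.

6681 mg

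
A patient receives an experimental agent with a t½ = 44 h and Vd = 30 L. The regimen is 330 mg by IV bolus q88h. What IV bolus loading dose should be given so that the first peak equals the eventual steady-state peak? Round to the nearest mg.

440 mg

f = (1/2)^(88/44) ≈ 0.250000; accumulation ratio R = 1/(1−f) ≈ 1.33333.
Loading dose to hit Cmax,ss on first dose: D_load = D_maint·R ≈ 330 × 1.33333 ≈ 440.00 mg.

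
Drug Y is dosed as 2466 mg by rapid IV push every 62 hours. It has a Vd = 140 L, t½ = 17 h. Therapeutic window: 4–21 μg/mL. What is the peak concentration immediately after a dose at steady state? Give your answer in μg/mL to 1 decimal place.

Over one 62-h interval, 62/17 ≈ 3.6471 half-lives elapse, leaving f ≈ 0.0798 of each dose.
At steady state, accumulation factor R = 1/(1 − e^(−kτ)) ≈ 1.0867.
Each bolus raises the concentration by D/Vd = 2466/140 ≈ 17.614 μg/mL.
Cmax,ss = C₀/(1 − f) ≈ 17.614/0.9202 ≈ 19.141 μg/mL.
Peak 19.1 μg/mL vs MTC 21 μg/mL: below toxic threshold.

19.1 μg/mL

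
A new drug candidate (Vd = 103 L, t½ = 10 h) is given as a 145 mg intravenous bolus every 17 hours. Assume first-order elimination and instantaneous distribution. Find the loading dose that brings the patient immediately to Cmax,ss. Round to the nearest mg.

f = (1/2)^(17/10) ≈ 0.307786; accumulation ratio R = 1/(1−f) ≈ 1.44464.
Loading dose to hit Cmax,ss on first dose: D_load = D_maint·R ≈ 145 × 1.44464 ≈ 209.47 mg.

209 mg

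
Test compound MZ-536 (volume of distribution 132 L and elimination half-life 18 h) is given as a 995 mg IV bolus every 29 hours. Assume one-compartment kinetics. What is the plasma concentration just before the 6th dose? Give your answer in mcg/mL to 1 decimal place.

f = (1/2)^(τ/t½) = (1/2)^(29/18) ≈ 0.3273.
C₀ = D/Vd = 995/132 ≈ 7.538 mcg/mL.
Before the 6th dose, 5 doses have been given. Superposition: Cmin = C₀·(f + f² + … + f^5).
≈ 7.538 × (0.3273 + 0.1071 + 0.0351 + 0.0115 + 0.0038) ≈ 7.538 × 0.4848 ≈ 3.654 mcg/mL.

3.7 mcg/mL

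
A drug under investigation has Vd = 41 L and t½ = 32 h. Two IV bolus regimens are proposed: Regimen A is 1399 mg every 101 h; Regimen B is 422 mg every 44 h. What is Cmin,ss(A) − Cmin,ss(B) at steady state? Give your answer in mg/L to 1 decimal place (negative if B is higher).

Regimen A: f = (1/2)^(101/32) ≈ 0.1122; Cmin,ss = (1399/41)·f/(1−f) ≈ 4.312 mg/L.
Regimen B: f = (1/2)^(44/32) ≈ 0.3856; Cmin,ss = (422/41)·f/(1−f) ≈ 6.460 mg/L.
Difference ≈ 4.312 − 6.460 ≈ -2.148 mg/L.

-2.1 mg/L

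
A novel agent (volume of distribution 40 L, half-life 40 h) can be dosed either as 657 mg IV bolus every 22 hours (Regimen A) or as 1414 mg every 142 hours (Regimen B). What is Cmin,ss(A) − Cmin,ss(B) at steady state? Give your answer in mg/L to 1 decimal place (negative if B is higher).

Regimen A: f = (1/2)^(22/40) ≈ 0.6830; Cmin,ss = (657/40)·f/(1−f) ≈ 35.389 mg/L.
Regimen B: f = (1/2)^(142/40) ≈ 0.0854; Cmin,ss = (1414/40)·f/(1−f) ≈ 3.301 mg/L.
Difference ≈ 35.389 − 3.301 ≈ 32.088 mg/L.

32.1 mg/L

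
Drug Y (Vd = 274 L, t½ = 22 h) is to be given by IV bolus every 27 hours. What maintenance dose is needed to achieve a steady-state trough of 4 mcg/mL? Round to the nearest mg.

1470 mg

τ/t½ = 27/22 ≈ 1.2273, so f = (1/2)^(27/22) ≈ 0.427124.
Cmin,ss = (D/Vd)·f/(1−f), so D = Cmin,ss·Vd·(1−f)/f.
D = 4 × 274 × (1−f)/f ≈ 4 × 274 × 1.34124 ≈ 1470.00 mg.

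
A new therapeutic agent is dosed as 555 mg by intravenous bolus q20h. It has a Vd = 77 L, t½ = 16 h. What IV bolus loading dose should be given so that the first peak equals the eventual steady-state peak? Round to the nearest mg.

958 mg

f = (1/2)^(20/16) ≈ 0.420448; accumulation ratio R = 1/(1−f) ≈ 1.72547.
Loading dose to hit Cmax,ss on first dose: D_load = D_maint·R ≈ 555 × 1.72547 ≈ 957.64 mg.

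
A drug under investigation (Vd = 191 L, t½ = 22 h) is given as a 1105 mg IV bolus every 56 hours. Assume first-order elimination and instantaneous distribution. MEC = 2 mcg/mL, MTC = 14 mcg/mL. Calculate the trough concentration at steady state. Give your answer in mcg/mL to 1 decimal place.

τ/t½ = 56/22 ≈ 2.5455, so fraction remaining f = (1/2)^(56/22) ≈ 0.1713.
Accumulation ratio R = 1/(1 − f) ≈ 1/0.8287 ≈ 1.2067.
Each bolus raises the concentration by D/Vd = 1105/191 ≈ 5.785 mcg/mL.
Steady-state peak Cmax,ss = C₀·R ≈ 5.785 × 1.2067 ≈ 6.981 mcg/mL.
One interval later, Cmin,ss = Cmax,ss·e^(−kτ) ≈ 6.981 × 0.1713 ≈ 1.196 mcg/mL.
Trough 1.2 mcg/mL vs MEC 2 mcg/mL: subtherapeutic.

1.2 mcg/mL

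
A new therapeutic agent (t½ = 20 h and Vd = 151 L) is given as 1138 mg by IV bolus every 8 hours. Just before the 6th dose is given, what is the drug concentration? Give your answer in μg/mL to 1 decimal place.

17.7 μg/mL

f = (1/2)^(τ/t½) = (1/2)^(8/20) ≈ 0.7579.
C₀ = D/Vd = 1138/151 ≈ 7.536 μg/mL.
Before the 6th dose, 5 doses have been given. Superposition: Cmin = C₀·(f + f² + … + f^5).
≈ 7.536 × (0.7579 + 0.5744 + 0.4353 + 0.3299 + 0.2501) ≈ 7.536 × 2.3476 ≈ 17.692 μg/mL.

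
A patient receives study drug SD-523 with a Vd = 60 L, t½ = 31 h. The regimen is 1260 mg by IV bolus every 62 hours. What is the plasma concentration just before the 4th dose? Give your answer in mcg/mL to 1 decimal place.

f = (1/2)^(τ/t½) = (1/2)^(62/31) ≈ 0.2500.
C₀ = D/Vd = 1260/60 ≈ 21.000 mcg/mL.
Before the 4th dose, 3 doses have been given. Superposition: Cmin = C₀·(f + f² + … + f^3).
≈ 21.000 × (0.2500 + 0.0625 + 0.0156) ≈ 21.000 × 0.3281 ≈ 6.890 mcg/mL.

6.9 mcg/mL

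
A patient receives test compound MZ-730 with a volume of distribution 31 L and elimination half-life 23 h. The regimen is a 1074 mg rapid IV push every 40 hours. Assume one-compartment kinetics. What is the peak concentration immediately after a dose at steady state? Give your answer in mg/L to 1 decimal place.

49.5 mg/L

Over one 40-h interval, 40/23 ≈ 1.7391 half-lives elapse, leaving f ≈ 0.2996 of each dose.
At steady state, accumulation factor R = 1/(1 − e^(−kτ)) ≈ 1.4278.
Single-dose peak C₀ = D/Vd = 1074/31 ≈ 34.645 mg/L.
Steady-state peak Cmax,ss = C₀·R ≈ 34.645 × 1.4278 ≈ 49.466 mg/L.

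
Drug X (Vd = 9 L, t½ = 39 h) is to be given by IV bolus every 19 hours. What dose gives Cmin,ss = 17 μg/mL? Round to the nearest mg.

61 mg

τ/t½ = 19/39 ≈ 0.48718, so f = (1/2)^(19/39) ≈ 0.713418.
Cmin,ss = (D/Vd)·f/(1−f), so D = Cmin,ss·Vd·(1−f)/f.
D = 17 × 9 × (1−f)/f ≈ 17 × 9 × 0.40170 ≈ 61.46 mg.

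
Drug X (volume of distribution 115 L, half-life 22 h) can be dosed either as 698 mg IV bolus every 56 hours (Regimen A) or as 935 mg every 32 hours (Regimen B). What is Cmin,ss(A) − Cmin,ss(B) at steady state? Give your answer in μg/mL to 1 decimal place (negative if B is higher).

-3.4 μg/mL

Regimen A: f = (1/2)^(56/22) ≈ 0.1713; Cmin,ss = (698/115)·f/(1−f) ≈ 1.255 μg/mL.
Regimen B: f = (1/2)^(32/22) ≈ 0.3649; Cmin,ss = (935/115)·f/(1−f) ≈ 4.671 μg/mL.
Difference ≈ 1.255 − 4.671 ≈ -3.416 μg/mL.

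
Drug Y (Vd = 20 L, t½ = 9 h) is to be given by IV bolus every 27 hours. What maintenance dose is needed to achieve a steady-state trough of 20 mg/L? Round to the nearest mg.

τ/t½ = 27/9 ≈ 3, so f = (1/2)^(27/9) ≈ 0.125000.
Cmin,ss = (D/Vd)·f/(1−f), so D = Cmin,ss·Vd·(1−f)/f.
D = 20 × 20 × (1−f)/f ≈ 20 × 20 × 7.00000 ≈ 2800.00 mg.

2800 mg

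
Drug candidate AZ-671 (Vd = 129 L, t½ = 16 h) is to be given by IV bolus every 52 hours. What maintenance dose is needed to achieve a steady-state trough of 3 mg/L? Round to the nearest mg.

τ/t½ = 52/16 ≈ 3.25, so f = (1/2)^(52/16) ≈ 0.105112.
Cmin,ss = (D/Vd)·f/(1−f), so D = Cmin,ss·Vd·(1−f)/f.
D = 3 × 129 × (1−f)/f ≈ 3 × 129 × 8.51366 ≈ 3294.79 mg.

3295 mg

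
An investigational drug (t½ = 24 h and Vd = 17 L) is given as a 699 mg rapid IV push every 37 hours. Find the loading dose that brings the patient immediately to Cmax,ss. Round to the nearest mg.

f = (1/2)^(37/24) ≈ 0.343488; accumulation ratio R = 1/(1−f) ≈ 1.52320.
Loading dose to hit Cmax,ss on first dose: D_load = D_maint·R ≈ 699 × 1.52320 ≈ 1064.72 mg.

1065 mg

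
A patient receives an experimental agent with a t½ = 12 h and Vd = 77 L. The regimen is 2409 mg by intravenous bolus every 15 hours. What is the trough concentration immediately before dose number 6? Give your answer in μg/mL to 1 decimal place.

f = (1/2)^(τ/t½) = (1/2)^(15/12) ≈ 0.4204.
C₀ = D/Vd = 2409/77 ≈ 31.286 μg/mL.
Before the 6th dose, 5 doses have been given. Superposition: Cmin = C₀·(f + f² + … + f^5).
≈ 31.286 × (0.4204 + 0.1767 + 0.0743 + 0.0312 + 0.0131) ≈ 31.286 × 0.7157 ≈ 22.391 μg/mL.

22.4 μg/mL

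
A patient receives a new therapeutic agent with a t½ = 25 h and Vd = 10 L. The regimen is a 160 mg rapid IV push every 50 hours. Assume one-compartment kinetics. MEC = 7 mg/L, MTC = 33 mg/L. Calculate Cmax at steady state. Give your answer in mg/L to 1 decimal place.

21.3 mg/L

τ = 50 h = 2 half-lives, so f = (1/2)^2 = 0.25.
At steady state, R = 1/(1 − 0.25) = 4/3.
Single-dose peak C₀ = D/Vd = 160/10 = 16 mg/L.
Steady-state peak Cmax,ss = C₀·R = 16 × 4/3 ≈ 21.333 mg/L.
Peak 21.3 mg/L vs MTC 33 mg/L: below toxic threshold.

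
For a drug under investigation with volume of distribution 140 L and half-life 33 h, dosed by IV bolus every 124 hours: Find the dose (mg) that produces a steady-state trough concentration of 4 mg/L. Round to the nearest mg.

τ/t½ = 124/33 ≈ 3.7576, so f = (1/2)^(124/33) ≈ 0.073936.
Cmin,ss = (D/Vd)·f/(1−f), so D = Cmin,ss·Vd·(1−f)/f.
D = 4 × 140 × (1−f)/f ≈ 4 × 140 × 12.52521 ≈ 7014.12 mg.

7014 mg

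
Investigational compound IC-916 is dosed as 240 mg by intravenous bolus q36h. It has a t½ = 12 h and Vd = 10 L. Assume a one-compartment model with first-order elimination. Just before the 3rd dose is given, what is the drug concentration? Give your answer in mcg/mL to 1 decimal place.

f = (1/2)^(τ/t½) = (1/2)^(36/12) ≈ 0.1250.
C₀ = D/Vd = 240/10 ≈ 24.000 mcg/mL.
Before the 3rd dose, 2 doses have been given. Superposition: Cmin = C₀·(f + f²).
≈ 24.000 × (0.1250 + 0.0156) ≈ 24.000 × 0.1406 ≈ 3.374 mcg/mL.

3.4 mcg/mL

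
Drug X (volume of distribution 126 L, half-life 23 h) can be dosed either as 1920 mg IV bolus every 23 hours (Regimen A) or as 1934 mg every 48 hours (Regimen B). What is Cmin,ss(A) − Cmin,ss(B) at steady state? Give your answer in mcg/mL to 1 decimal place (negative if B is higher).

Regimen A: f = (1/2)^(23/23) ≈ 0.5000; Cmin,ss = (1920/126)·f/(1−f) ≈ 15.238 mcg/mL.
Regimen B: f = (1/2)^(48/23) ≈ 0.2354; Cmin,ss = (1934/126)·f/(1−f) ≈ 4.726 mcg/mL.
Difference ≈ 15.238 − 4.726 ≈ 10.512 mcg/mL.

10.5 mcg/mL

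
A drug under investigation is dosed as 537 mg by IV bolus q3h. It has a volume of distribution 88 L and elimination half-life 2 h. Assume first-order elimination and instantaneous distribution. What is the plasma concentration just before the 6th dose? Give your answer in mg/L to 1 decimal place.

f = (1/2)^(τ/t½) = (1/2)^(3/2) ≈ 0.3536.
C₀ = D/Vd = 537/88 ≈ 6.102 mg/L.
Before the 6th dose, 5 doses have been given. Superposition: Cmin = C₀·(f + f² + … + f^5).
≈ 6.102 × (0.3536 + 0.1250 + 0.0442 + 0.0156 + 0.0055) ≈ 6.102 × 0.5439 ≈ 3.319 mg/L.

3.3 mg/L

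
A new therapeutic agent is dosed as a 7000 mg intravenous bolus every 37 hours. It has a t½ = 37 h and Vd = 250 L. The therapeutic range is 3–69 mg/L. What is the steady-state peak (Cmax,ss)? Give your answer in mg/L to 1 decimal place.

τ = 37 h = 1 half-life, so f = (1/2)^1 = 0.5.
At steady state, R = 1/(1 − 0.5) = 2/1.
Single-dose peak C₀ = D/Vd = 7000/250 = 28 mg/L.
Steady-state peak Cmax,ss = C₀·R = 28 × 2/1 ≈ 56.000 mg/L.
Peak 56.0 mg/L vs MTC 69 mg/L: below toxic threshold.

56.0 mg/L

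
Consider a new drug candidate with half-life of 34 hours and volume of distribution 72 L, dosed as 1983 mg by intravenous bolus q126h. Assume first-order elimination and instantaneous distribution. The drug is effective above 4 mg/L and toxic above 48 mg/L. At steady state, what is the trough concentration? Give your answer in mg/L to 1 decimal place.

2.3 mg/L

τ/t½ = 126/34 ≈ 3.7059, so fraction remaining f = (1/2)^(126/34) ≈ 0.0766.
Single-dose peak C₀ = D/Vd = 1983/72 ≈ 27.542 mg/L.
Steady-state trough Cmin,ss = C₀·f/(1−f) ≈ 27.542 × 0.0766/0.9234 ≈ 2.285 mg/L.
Trough 2.3 mg/L vs MEC 4 mg/L: subtherapeutic.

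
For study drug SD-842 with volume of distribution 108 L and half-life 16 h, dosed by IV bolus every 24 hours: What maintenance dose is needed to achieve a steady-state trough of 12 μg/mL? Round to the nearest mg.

2370 mg

τ/t½ = 24/16 ≈ 1.5, so f = (1/2)^(24/16) ≈ 0.353553.
Cmin,ss = (D/Vd)·f/(1−f), so D = Cmin,ss·Vd·(1−f)/f.
D = 12 × 108 × (1−f)/f ≈ 12 × 108 × 1.82843 ≈ 2369.65 mg.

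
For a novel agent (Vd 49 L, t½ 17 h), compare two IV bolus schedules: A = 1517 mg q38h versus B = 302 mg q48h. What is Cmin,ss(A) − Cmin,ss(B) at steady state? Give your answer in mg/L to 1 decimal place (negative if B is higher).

7.3 mg/L

Regimen A: f = (1/2)^(38/17) ≈ 0.2124; Cmin,ss = (1517/49)·f/(1−f) ≈ 8.349 mg/L.
Regimen B: f = (1/2)^(48/17) ≈ 0.1413; Cmin,ss = (302/49)·f/(1−f) ≈ 1.014 mg/L.
Difference ≈ 8.349 − 1.014 ≈ 7.335 mg/L.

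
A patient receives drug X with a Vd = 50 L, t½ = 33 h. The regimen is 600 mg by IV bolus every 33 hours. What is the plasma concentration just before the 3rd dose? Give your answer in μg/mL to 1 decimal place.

f = (1/2)^(τ/t½) = (1/2)^(33/33) ≈ 0.5000.
C₀ = D/Vd = 600/50 ≈ 12.000 μg/mL.
Before the 3rd dose, 2 doses have been given. Superposition: Cmin = C₀·(f + f²).
≈ 12.000 × (0.5000 + 0.2500) ≈ 12.000 × 0.7500 ≈ 9.000 μg/mL.

9.0 μg/mL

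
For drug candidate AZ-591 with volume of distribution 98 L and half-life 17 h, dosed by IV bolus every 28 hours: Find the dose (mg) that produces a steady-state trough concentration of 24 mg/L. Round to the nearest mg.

τ/t½ = 28/17 ≈ 1.6471, so f = (1/2)^(28/17) ≈ 0.319290.
Cmin,ss = (D/Vd)·f/(1−f), so D = Cmin,ss·Vd·(1−f)/f.
D = 24 × 98 × (1−f)/f ≈ 24 × 98 × 2.13195 ≈ 5014.35 mg.

5014 mg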